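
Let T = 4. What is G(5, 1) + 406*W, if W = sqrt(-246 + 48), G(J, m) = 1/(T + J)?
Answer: 1/9 + 1218*I*sqrt(22) ≈ 0.11111 + 5712.9*I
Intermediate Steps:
G(J, m) = 1/(4 + J)
W = 3*I*sqrt(22) (W = sqrt(-198) = 3*I*sqrt(22) ≈ 14.071*I)
G(5, 1) + 406*W = 1/(4 + 5) + 406*(3*I*sqrt(22)) = 1/9 + 1218*I*sqrt(22)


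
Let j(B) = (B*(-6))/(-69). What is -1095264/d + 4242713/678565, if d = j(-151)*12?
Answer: 712881473483/102463315 ≈ 6957.4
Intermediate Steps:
j(B) = 2*B/23 (j(B) = -6*B*(-1/69) = 2*B/23)
d = -3624/23 (d = ((2/23)*(-151))*12 = -302/23*12 = -3624/23 ≈ -157.57)
-1095264/d + 4242713/678565 = -1095264/(-3624/23) + 4242713/678565 = -1095264*(-23/3624) + 4242713*(1/678565) = 1049628/151 + 4242713/678565 = 712881473483/102463315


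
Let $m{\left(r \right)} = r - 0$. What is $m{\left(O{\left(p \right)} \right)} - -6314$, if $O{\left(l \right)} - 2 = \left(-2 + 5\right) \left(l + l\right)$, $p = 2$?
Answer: $6328$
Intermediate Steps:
$O{\left(l \right)} = 2 + 6 l$ ($O{\left(l \right)} = 2 + \left(-2 + 5\right) \left(l + l\right) = 2 + 3 \cdot 2 l = 2 + 6 l$)
$m{\left(r \right)} = r$ ($m{\left(r \right)} = r + 0 = r$)
$m{\left(O{\left(p \right)} \right)} - -6314 = \left(2 + 6 \cdot 2\right) - -6314 = \left(2 + 12\right) + 6314 = 14 + 6314 = 6328$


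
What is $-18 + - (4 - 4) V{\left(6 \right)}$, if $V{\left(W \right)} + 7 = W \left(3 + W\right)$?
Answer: $-18$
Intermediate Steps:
$V{\left(W \right)} = -7 + W \left(3 + W\right)$
$-18 + - (4 - 4) V{\left(6 \right)} = -18 + - (4 - 4) \left(-7 + 6^{2} + 3 \cdot 6\right) = -18 + \left(-1\right) 0 \left(-7 + 36 + 18\right) = -18 + 0 \cdot 47 = -18 + 0 = -18$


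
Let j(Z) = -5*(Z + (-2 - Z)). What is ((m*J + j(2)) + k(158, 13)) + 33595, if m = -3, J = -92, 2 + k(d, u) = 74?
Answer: 33953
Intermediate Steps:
j(Z) = 10 (j(Z) = -5*(-2) = 10)
k(d, u) = 72 (k(d, u) = -2 + 74 = 72)
((m*J + j(2)) + k(158, 13)) + 33595 = ((-3*(-92) + 10) + 72) + 33595 = ((276 + 10) + 72) + 33595 = (286 + 72) + 33595 = 358 + 33595 = 33953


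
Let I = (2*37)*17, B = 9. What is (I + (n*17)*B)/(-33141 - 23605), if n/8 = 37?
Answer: -1369/1669 ≈ -0.82025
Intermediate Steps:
n = 296 (n = 8*37 = 296)
I = 1258 (I = 74*17 = 1258)
(I + (n*17)*B)/(-33141 - 23605) = (1258 + (296*17)*9)/(-33141 - 23605) = (1258 + 5032*9)/(-56746) = (1258 + 45288)*(-1/56746) = 46546*(-1/56746) = -1369/1669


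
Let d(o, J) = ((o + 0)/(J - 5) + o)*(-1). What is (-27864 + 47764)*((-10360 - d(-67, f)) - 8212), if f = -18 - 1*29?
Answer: -4821575975/13 ≈ -3.7089e+8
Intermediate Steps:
f = -47 (f = -18 - 29 = -47)
d(o, J) = -o - o/(-5 + J) (d(o, J) = (o/(-5 + J) + o)*(-1) = (o + o/(-5 + J))*(-1) = -o - o/(-5 + J))
(-27864 + 47764)*((-10360 - d(-67, f)) - 8212) = (-27864 + 47764)*((-10360 - (-67)*(4 - 1*(-47))/(-5 - 47)) - 8212) = 19900*((-10360 - (-67)*(4 + 47)/(-52)) - 8212) = 19900*((-10360 - (-67)*(-1)*51/52) - 8212) = 19900*((-10360 - 1*3417/52) - 8212) = 19900*((-10360 - 3417/52) - 8212) = 19900*(-542137/52 - 8212) = 19900*(-969161/52) = -4821575975/13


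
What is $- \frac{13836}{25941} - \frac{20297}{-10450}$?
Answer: $\frac{127312759}{90361150} \approx 1.4089$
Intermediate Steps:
$- \frac{13836}{25941} - \frac{20297}{-10450} = \left(-13836\right) \frac{1}{25941} - - \frac{20297}{10450} = - \frac{4612}{8647} + \frac{20297}{10450} = \frac{127312759}{90361150}$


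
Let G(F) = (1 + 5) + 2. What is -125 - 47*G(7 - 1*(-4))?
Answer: -501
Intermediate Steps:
G(F) = 8 (G(F) = 6 + 2 = 8)
-125 - 47*G(7 - 1*(-4)) = -125 - 47*8 = -125 - 376 = -501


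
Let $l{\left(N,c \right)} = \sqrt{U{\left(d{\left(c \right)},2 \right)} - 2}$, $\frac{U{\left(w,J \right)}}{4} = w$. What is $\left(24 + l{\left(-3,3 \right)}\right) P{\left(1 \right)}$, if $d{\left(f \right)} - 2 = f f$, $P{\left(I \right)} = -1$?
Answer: $-24 - \sqrt{42} \approx -30.481$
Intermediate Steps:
$d{\left(f \right)} = 2 + f^{2}$ ($d{\left(f \right)} = 2 + f f = 2 + f^{2}$)
$U{\left(w,J \right)} = 4 w$
$l{\left(N,c \right)} = \sqrt{6 + 4 c^{2}}$ ($l{\left(N,c \right)} = \sqrt{4 \left(2 + c^{2}\right) - 2} = \sqrt{\left(8 + 4 c^{2}\right) - 2} = \sqrt{6 + 4 c^{2}}$)
$\left(24 + l{\left(-3,3 \right)}\right) P{\left(1 \right)} = \left(24 + \sqrt{6 + 4 \cdot 3^{2}}\right) \left(-1\right) = \left(24 + \sqrt{6 + 4 \cdot 9}\right) \left(-1\right) = \left(24 + \sqrt{6 + 36}\right) \left(-1\right) = \left(24 + \sqrt{42}\right) \left(-1\right) = -24 - \sqrt{42}$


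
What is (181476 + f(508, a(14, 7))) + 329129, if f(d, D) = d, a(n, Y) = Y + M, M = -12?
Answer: 511113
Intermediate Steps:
a(n, Y) = -12 + Y (a(n, Y) = Y - 12 = -12 + Y)
(181476 + f(508, a(14, 7))) + 329129 = (181476 + 508) + 329129 = 181984 + 329129 = 511113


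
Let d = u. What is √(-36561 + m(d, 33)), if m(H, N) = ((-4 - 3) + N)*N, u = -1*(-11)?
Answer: 3*I*√3967 ≈ 188.95*I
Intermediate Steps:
u = 11
d = 11
m(H, N) = N*(-7 + N) (m(H, N) = (-7 + N)*N = N*(-7 + N))
√(-36561 + m(d, 33)) = √(-36561 + 33*(-7 + 33)) = √(-36561 + 33*26) = √(-36561 + 858) = √(-35703) = 3*I*√3967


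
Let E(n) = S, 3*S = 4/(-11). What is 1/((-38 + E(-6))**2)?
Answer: 1089/1582564 ≈ 0.00068812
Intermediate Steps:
S = -4/33 (S = (4/(-11))/3 = (4*(-1/11))/3 = (1/3)*(-4/11) = -4/33 ≈ -0.12121)
E(n) = -4/33
1/((-38 + E(-6))**2) = 1/((-38 - 4/33)**2) = 1/((-1258/33)**2) = 1/(1582564/1089) = 1089/1582564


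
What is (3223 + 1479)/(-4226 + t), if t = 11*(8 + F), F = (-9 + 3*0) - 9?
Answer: -2351/2168 ≈ -1.0844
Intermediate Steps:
F = -18 (F = (-9 + 0) - 9 = -9 - 9 = -18)
t = -110 (t = 11*(8 - 18) = 11*(-10) = -110)
(3223 + 1479)/(-4226 + t) = (3223 + 1479)/(-4226 - 110) = 4702/(-4336) = 4702*(-1/4336) = -2351/2168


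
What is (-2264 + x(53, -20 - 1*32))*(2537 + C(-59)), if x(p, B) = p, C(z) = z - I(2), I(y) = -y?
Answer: -5483280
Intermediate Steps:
C(z) = 2 + z (C(z) = z - (-1)*2 = z - 1*(-2) = z + 2 = 2 + z)
(-2264 + x(53, -20 - 1*32))*(2537 + C(-59)) = (-2264 + 53)*(2537 + (2 - 59)) = -2211*(2537 - 57) = -2211*2480 = -5483280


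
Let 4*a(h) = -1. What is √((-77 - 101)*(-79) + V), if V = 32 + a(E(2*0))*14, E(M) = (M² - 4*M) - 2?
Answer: √56362/2 ≈ 118.70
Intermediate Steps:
E(M) = -2 + M² - 4*M
a(h) = -¼ (a(h) = (¼)*(-1) = -¼)
V = 57/2 (V = 32 - ¼*14 = 32 - 7/2 = 57/2 ≈ 28.500)
√((-77 - 101)*(-79) + V) = √((-77 - 101)*(-79) + 57/2) = √(-178*(-79) + 57/2) = √(14062 + 57/2) = √(28181/2) = √56362/2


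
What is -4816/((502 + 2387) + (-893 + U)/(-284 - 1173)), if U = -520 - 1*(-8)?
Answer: -3508456/2105339 ≈ -1.6665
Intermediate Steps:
U = -512 (U = -520 + 8 = -512)
-4816/((502 + 2387) + (-893 + U)/(-284 - 1173)) = -4816/((502 + 2387) + (-893 - 512)/(-284 - 1173)) = -4816/(2889 - 1405/(-1457)) = -4816/(2889 - 1405*(-1/1457)) = -4816/(2889 + 1405/1457) = -4816/4210678/1457 = -4816*1457/4210678 = -3508456/2105339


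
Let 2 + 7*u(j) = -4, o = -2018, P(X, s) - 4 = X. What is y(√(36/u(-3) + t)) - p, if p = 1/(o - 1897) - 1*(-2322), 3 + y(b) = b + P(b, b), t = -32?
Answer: -9086714/3915 + 2*I*√74 ≈ -2321.0 + 17.205*I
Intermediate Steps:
P(X, s) = 4 + X
u(j) = -6/7 (u(j) = -2/7 + (⅐)*(-4) = -2/7 - 4/7 = -6/7)
y(b) = 1 + 2*b (y(b) = -3 + (b + (4 + b)) = -3 + (4 + 2*b) = 1 + 2*b)
p = 9090629/3915 (p = 1/(-2018 - 1897) - 1*(-2322) = 1/(-3915) + 2322 = -1/3915 + 2322 = 9090629/3915 ≈ 2322.0)
y(√(36/u(-3) + t)) - p = (1 + 2*√(36/(-6/7) - 32)) - 1*9090629/3915 = (1 + 2*√(36*(-7/6) - 32)) - 9090629/3915 = (1 + 2*√(-42 - 32)) - 9090629/3915 = (1 + 2*√(-74)) - 9090629/3915 = (1 + 2*(I*√74)) - 9090629/3915 = (1 + 2*I*√74) - 9090629/3915 = -9086714/3915 + 2*I*√74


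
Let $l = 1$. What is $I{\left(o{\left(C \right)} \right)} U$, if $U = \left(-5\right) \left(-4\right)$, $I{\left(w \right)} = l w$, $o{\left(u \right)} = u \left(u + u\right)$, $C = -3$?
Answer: $360$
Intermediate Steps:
$o{\left(u \right)} = 2 u^{2}$ ($o{\left(u \right)} = u 2 u = 2 u^{2}$)
$I{\left(w \right)} = w$ ($I{\left(w \right)} = 1 w = w$)
$U = 20$
$I{\left(o{\left(C \right)} \right)} U = 2 \left(-3\right)^{2} \cdot 20 = 2 \cdot 9 \cdot 20 = 18 \cdot 20 = 360$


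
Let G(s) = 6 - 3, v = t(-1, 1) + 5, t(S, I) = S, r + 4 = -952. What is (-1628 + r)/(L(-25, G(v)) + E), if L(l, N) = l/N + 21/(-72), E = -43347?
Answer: 1088/18255 ≈ 0.059600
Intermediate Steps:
r = -956 (r = -4 - 952 = -956)
v = 4 (v = -1 + 5 = 4)
G(s) = 3
L(l, N) = -7/24 + l/N (L(l, N) = l/N + 21*(-1/72) = l/N - 7/24 = -7/24 + l/N)
(-1628 + r)/(L(-25, G(v)) + E) = (-1628 - 956)/((-7/24 - 25/3) - 43347) = -2584/((-7/24 - 25*1/3) - 43347) = -2584/((-7/24 - 25/3) - 43347) = -2584/(-69/8 - 43347) = -2584/(-346845/8) = -2584*(-8/346845) = 1088/18255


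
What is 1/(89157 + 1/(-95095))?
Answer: 95095/8478384914 ≈ 1.1216e-5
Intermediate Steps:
1/(89157 + 1/(-95095)) = 1/(89157 - 1/95095) = 1/(8478384914/95095) = 95095/8478384914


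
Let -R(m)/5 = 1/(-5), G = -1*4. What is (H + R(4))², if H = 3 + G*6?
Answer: 400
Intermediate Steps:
G = -4
R(m) = 1 (R(m) = -5/(-5) = -5*(-⅕) = 1)
H = -21 (H = 3 - 4*6 = 3 - 24 = -21)
(H + R(4))² = (-21 + 1)² = (-20)² = 400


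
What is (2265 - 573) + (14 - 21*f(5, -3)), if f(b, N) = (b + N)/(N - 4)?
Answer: 1712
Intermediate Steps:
f(b, N) = (N + b)/(-4 + N)
(2265 - 573) + (14 - 21*f(5, -3)) = (2265 - 573) + (14 - 21*(-3 + 5)/(-4 - 3)) = 1692 + (14 - 21*2/(-7)) = 1692 + (14 - (-3)*2) = 1692 + (14 - 21*(-2/7)) = 1692 + (14 + 6) = 1692 + 20 = 1712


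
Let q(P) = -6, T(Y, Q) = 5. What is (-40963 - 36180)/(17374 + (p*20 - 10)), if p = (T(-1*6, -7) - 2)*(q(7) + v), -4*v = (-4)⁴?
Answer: -77143/13164 ≈ -5.8601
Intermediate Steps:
v = -64 (v = -¼*(-4)⁴ = -¼*256 = -64)
p = -210 (p = (5 - 2)*(-6 - 64) = 3*(-70) = -210)
(-40963 - 36180)/(17374 + (p*20 - 10)) = (-40963 - 36180)/(17374 + (-210*20 - 10)) = -77143/(17374 + (-4200 - 10)) = -77143/(17374 - 4210) = -77143/13164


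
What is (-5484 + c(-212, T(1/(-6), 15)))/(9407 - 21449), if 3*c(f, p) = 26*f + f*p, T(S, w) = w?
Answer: 12572/18063 ≈ 0.69601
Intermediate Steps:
c(f, p) = 26*f/3 + f*p/3 (c(f, p) = (26*f + f*p)/3 = 26*f/3 + f*p/3)
(-5484 + c(-212, T(1/(-6), 15)))/(9407 - 21449) = (-5484 + (⅓)*(-212)*(26 + 15))/(9407 - 21449) = (-5484 + (⅓)*(-212)*41)/(-12042) = (-5484 - 8692/3)*(-1/12042) = -25144/3*(-1/12042) = 12572/18063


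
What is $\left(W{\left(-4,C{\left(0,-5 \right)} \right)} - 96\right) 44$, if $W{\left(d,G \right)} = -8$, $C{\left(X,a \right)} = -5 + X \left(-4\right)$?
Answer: $-4576$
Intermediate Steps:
$C{\left(X,a \right)} = -5 - 4 X$
$\left(W{\left(-4,C{\left(0,-5 \right)} \right)} - 96\right) 44 = \left(-8 - 96\right) 44 = \left(-104\right) 44 = -4576$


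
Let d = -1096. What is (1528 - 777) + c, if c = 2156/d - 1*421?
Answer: 89881/274 ≈ 328.03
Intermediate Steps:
c = -115893/274 (c = 2156/(-1096) - 1*421 = 2156*(-1/1096) - 421 = -539/274 - 421 = -115893/274 ≈ -422.97)
(1528 - 777) + c = (1528 - 777) - 115893/274 = 751 - 115893/274 = 89881/274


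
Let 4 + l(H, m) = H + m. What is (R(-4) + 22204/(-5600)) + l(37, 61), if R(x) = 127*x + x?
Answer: -84393/200 ≈ -421.96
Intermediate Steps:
R(x) = 128*x
l(H, m) = -4 + H + m (l(H, m) = -4 + (H + m) = -4 + H + m)
(R(-4) + 22204/(-5600)) + l(37, 61) = (128*(-4) + 22204/(-5600)) + (-4 + 37 + 61) = (-512 + 22204*(-1/5600)) + 94 = (-512 - 793/200) + 94 = -103193/200 + 94 = -84393/200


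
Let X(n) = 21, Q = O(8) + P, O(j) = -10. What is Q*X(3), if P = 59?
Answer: 1029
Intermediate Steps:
Q = 49 (Q = -10 + 59 = 49)
Q*X(3) = 49*21 = 1029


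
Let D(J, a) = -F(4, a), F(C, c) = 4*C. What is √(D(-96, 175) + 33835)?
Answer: √33819 ≈ 183.90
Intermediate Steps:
D(J, a) = -16 (D(J, a) = -4*4 = -1*16 = -16)
√(D(-96, 175) + 33835) = √(-16 + 33835) = √33819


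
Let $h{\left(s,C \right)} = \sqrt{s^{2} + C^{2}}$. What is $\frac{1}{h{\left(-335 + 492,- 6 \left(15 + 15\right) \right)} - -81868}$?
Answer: $\frac{81868}{6702312375} - \frac{\sqrt{57049}}{6702312375} \approx 1.2179 \cdot 10^{-5}$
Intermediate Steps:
$h{\left(s,C \right)} = \sqrt{C^{2} + s^{2}}$
$\frac{1}{h{\left(-335 + 492,- 6 \left(15 + 15\right) \right)} - -81868} = \frac{1}{\sqrt{\left(- 6 \left(15 + 15\right)\right)^{2} + \left(-335 + 492\right)^{2}} - -81868} = \frac{1}{\sqrt{\left(\left(-6\right) 30\right)^{2} + 157^{2}} + 81868} = \frac{1}{\sqrt{\left(-180\right)^{2} + 24649} + 81868} = \frac{1}{\sqrt{32400 + 24649} + 81868} = \frac{1}{\sqrt{57049} + 81868} = \frac{1}{81868 + \sqrt{57049}}$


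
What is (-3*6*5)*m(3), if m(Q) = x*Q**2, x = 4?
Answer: -3240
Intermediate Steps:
m(Q) = 4*Q**2
(-3*6*5)*m(3) = (-3*6*5)*(4*3**2) = (-18*5)*(4*9) = -90*36 = -3240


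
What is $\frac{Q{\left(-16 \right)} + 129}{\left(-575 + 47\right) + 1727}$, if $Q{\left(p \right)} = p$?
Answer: $\frac{113}{1199} \approx 0.094245$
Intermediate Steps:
$\frac{Q{\left(-16 \right)} + 129}{\left(-575 + 47\right) + 1727} = \frac{-16 + 129}{\left(-575 + 47\right) + 1727} = \frac{113}{-528 + 1727} = \frac{113}{1199}$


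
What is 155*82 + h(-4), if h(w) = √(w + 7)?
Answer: 12710 + √3 ≈ 12712.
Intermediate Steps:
h(w) = √(7 + w)
155*82 + h(-4) = 155*82 + √(7 - 4) = 12710 + √3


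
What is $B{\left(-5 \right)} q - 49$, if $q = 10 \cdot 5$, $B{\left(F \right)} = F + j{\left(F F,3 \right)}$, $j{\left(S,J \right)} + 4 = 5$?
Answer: $-249$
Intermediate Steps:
$j{\left(S,J \right)} = 1$ ($j{\left(S,J \right)} = -4 + 5 = 1$)
$B{\left(F \right)} = 1 + F$ ($B{\left(F \right)} = F + 1 = 1 + F$)
$q = 50$
$B{\left(-5 \right)} q - 49 = \left(1 - 5\right) 50 - 49 = \left(-4\right) 50 - 49 = -200 - 49 = -249$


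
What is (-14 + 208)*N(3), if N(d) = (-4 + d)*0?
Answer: 0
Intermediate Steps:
N(d) = 0
(-14 + 208)*N(3) = (-14 + 208)*0 = 194*0 = 0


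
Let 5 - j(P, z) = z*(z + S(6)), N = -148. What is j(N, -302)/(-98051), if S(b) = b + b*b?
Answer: 78515/98051 ≈ 0.80076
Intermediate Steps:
S(b) = b + b²
j(P, z) = 5 - z*(42 + z) (j(P, z) = 5 - z*(z + 6*(1 + 6)) = 5 - z*(z + 6*7) = 5 - z*(z + 42) = 5 - z*(42 + z))
j(N, -302)/(-98051) = (5 - 1*(-302)² - 42*(-302))/(-98051) = (5 - 1*91204 + 12684)*(-1/98051) = (5 - 91204 + 12684)*(-1/98051) = -78515*(-1/98051) = 78515/98051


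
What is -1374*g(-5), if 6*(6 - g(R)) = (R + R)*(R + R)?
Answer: 14656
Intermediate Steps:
g(R) = 6 - 2*R²/3 (g(R) = 6 - (R + R)*(R + R)/6 = 6 - 2*R*2*R/6 = 6 - 2*R²/3)
-1374*g(-5) = -1374*(6 - ⅔*(-5)²) = -1374*(6 - ⅔*25) = -1374*(6 - 50/3) = -1374*(-32/3) = 14656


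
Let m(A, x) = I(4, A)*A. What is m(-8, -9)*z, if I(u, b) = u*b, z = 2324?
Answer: 594944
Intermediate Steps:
I(u, b) = b*u
m(A, x) = 4*A² (m(A, x) = (A*4)*A = (4*A)*A = 4*A²)
m(-8, -9)*z = (4*(-8)²)*2324 = (4*64)*2324 = 256*2324 = 594944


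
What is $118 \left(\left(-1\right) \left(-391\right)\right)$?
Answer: $46138$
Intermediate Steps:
$118 \left(\left(-1\right) \left(-391\right)\right) = 118 \cdot 391 = 46138$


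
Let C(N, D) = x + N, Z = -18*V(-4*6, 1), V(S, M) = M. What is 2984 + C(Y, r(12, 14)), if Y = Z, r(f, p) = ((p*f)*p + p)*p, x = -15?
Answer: 2951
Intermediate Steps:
r(f, p) = p*(p + f*p²) (r(f, p) = ((f*p)*p + p)*p = (f*p² + p)*p = (p + f*p²)*p = p*(p + f*p²))
Z = -18 (Z = -18*1 = -18)
Y = -18
C(N, D) = -15 + N
2984 + C(Y, r(12, 14)) = 2984 + (-15 - 18) = 2984 - 33 = 2951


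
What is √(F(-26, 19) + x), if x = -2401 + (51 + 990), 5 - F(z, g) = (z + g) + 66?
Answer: I*√1414 ≈ 37.603*I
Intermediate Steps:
F(z, g) = -61 - g - z (F(z, g) = 5 - ((z + g) + 66) = 5 - ((g + z) + 66) = 5 - (66 + g + z) = 5 + (-66 - g - z) = -61 - g - z)
x = -1360 (x = -2401 + 1041 = -1360)
√(F(-26, 19) + x) = √((-61 - 1*19 - 1*(-26)) - 1360) = √((-61 - 19 + 26) - 1360) = √(-54 - 1360) = √(-1414) = I*√1414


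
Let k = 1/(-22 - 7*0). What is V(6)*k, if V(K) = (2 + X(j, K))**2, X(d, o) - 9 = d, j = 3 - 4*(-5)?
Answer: -578/11 ≈ -52.545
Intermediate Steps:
j = 23 (j = 3 + 20 = 23)
X(d, o) = 9 + d
V(K) = 1156 (V(K) = (2 + (9 + 23))**2 = (2 + 32)**2 = 34**2 = 1156)
k = -1/22 (k = 1/(-22 + 0) = 1/(-22) = -1/22 ≈ -0.045455)
V(6)*k = 1156*(-1/22) = -578/11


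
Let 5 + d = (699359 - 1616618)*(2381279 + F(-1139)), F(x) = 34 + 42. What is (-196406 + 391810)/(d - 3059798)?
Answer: -48851/546080591437 ≈ -8.9457e-8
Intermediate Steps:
F(x) = 76
d = -2184319305950 (d = -5 + (699359 - 1616618)*(2381279 + 76) = -5 - 917259*2381355 = -5 - 2184319305945 = -2184319305950)
(-196406 + 391810)/(d - 3059798) = (-196406 + 391810)/(-2184319305950 - 3059798) = 195404/(-2184322365748) = 195404*(-1/2184322365748) = -48851/546080591437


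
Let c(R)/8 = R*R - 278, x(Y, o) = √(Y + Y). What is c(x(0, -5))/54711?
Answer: -2224/54711 ≈ -0.040650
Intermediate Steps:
x(Y, o) = √2*√Y (x(Y, o) = √(2*Y) = √2*√Y)
c(R) = -2224 + 8*R² (c(R) = 8*(R*R - 278) = 8*(R² - 278) = 8*(-278 + R²) = -2224 + 8*R²)
c(x(0, -5))/54711 = (-2224 + 8*(√2*√0)²)/54711 = (-2224 + 8*(√2*0)²)*(1/54711) = (-2224 + 8*0²)*(1/54711) = (-2224 + 8*0)*(1/54711) = (-2224 + 0)*(1/54711) = -2224*1/54711 = -2224/54711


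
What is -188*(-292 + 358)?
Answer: -12408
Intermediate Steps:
-188*(-292 + 358) = -188*66 = -12408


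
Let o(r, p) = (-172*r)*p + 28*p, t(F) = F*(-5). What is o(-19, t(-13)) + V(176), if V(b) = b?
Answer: 214416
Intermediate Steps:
t(F) = -5*F
o(r, p) = 28*p - 172*p*r (o(r, p) = -172*p*r + 28*p = 28*p - 172*p*r)
o(-19, t(-13)) + V(176) = 4*(-5*(-13))*(7 - 43*(-19)) + 176 = 4*65*(7 + 817) + 176 = 4*65*824 + 176 = 214240 + 176 = 214416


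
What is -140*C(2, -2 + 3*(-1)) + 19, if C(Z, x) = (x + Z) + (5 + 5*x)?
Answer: 3239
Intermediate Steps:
C(Z, x) = 5 + Z + 6*x (C(Z, x) = (Z + x) + (5 + 5*x) = 5 + Z + 6*x)
-140*C(2, -2 + 3*(-1)) + 19 = -140*(5 + 2 + 6*(-2 + 3*(-1))) + 19 = -140*(5 + 2 + 6*(-2 - 3)) + 19 = -140*(5 + 2 + 6*(-5)) + 19 = -140*(5 + 2 - 30) + 19 = -140*(-23) + 19 = 3220 + 19 = 3239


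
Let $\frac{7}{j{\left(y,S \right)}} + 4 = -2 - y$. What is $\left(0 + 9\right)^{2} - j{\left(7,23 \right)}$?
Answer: $\frac{1060}{13} \approx 81.538$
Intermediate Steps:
$j{\left(y,S \right)} = \frac{7}{-6 - y}$ ($j{\left(y,S \right)} = \frac{7}{-4 - \left(2 + y\right)} = \frac{7}{-6 - y}$)
$\left(0 + 9\right)^{2} - j{\left(7,23 \right)} = \left(0 + 9\right)^{2} - - \frac{7}{6 + 7} = 9^{2} - - \frac{7}{13} = 81 - \left(-7\right) \frac{1}{13} = 81 - - \frac{7}{13} = 81 + \frac{7}{13} = \frac{1060}{13}$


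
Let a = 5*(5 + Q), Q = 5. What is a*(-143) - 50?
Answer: -7200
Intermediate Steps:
a = 50 (a = 5*(5 + 5) = 5*10 = 50)
a*(-143) - 50 = 50*(-143) - 50 = -7150 - 50 = -7200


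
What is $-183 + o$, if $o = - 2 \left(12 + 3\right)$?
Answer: $-213$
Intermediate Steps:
$o = -30$ ($o = \left(-2\right) 15 = -30$)
$-183 + o = -183 - 30 = -213$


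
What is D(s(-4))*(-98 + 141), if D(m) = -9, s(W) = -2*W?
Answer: -387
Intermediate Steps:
D(s(-4))*(-98 + 141) = -9*(-98 + 141) = -9*43 = -387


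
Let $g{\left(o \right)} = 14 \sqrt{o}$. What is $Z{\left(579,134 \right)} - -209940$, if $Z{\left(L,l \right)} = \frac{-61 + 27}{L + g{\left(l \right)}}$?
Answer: $\frac{64866611694}{308977} + \frac{476 \sqrt{134}}{308977} \approx 2.0994 \cdot 10^{5}$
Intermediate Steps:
$Z{\left(L,l \right)} = - \frac{34}{L + 14 \sqrt{l}}$ ($Z{\left(L,l \right)} = \frac{-61 + 27}{L + 14 \sqrt{l}} = - \frac{34}{L + 14 \sqrt{l}}$)
$Z{\left(579,134 \right)} - -209940 = - \frac{34}{579 + 14 \sqrt{134}} - -209940 = - \frac{34}{579 + 14 \sqrt{134}} + 209940 = 209940 - \frac{34}{579 + 14 \sqrt{134}}$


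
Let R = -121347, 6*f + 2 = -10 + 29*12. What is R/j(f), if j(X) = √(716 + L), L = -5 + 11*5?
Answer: -121347*√766/766 ≈ -4384.4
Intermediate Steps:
L = 50 (L = -5 + 55 = 50)
f = 56 (f = -⅓ + (-10 + 29*12)/6 = -⅓ + (-10 + 348)/6 = -⅓ + (⅙)*338 = -⅓ + 169/3 = 56)
j(X) = √766 (j(X) = √(716 + 50) = √766)
R/j(f) = -121347*√766/766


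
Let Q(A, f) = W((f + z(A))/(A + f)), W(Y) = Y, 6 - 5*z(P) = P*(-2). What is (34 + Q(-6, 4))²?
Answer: 26569/25 ≈ 1062.8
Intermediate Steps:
z(P) = 6/5 + 2*P/5 (z(P) = 6/5 - P*(-2)/5 = 6/5 - (-2)*P/5 = 6/5 + 2*P/5)
Q(A, f) = (6/5 + f + 2*A/5)/(A + f) (Q(A, f) = (f + (6/5 + 2*A/5))/(A + f) = (6/5 + f + 2*A/5)/(A + f))
(34 + Q(-6, 4))² = (34 + (6/5 + 4 + (⅖)*(-6))/(-6 + 4))² = (34 + (6/5 + 4 - 12/5)/(-2))² = (34 - ½*14/5)² = (34 - 7/5)² = (163/5)² = 26569/25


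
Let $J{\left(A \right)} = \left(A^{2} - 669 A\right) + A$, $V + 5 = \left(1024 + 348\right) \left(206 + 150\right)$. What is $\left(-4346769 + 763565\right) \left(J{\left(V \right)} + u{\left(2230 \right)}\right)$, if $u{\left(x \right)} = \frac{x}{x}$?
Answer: $-853643404903481176$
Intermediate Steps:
$V = 488427$ ($V = -5 + \left(1024 + 348\right) \left(206 + 150\right) = -5 + 1372 \cdot 356 = -5 + 488432 = 488427$)
$u{\left(x \right)} = 1$
$J{\left(A \right)} = A^{2} - 668 A$
$\left(-4346769 + 763565\right) \left(J{\left(V \right)} + u{\left(2230 \right)}\right) = \left(-4346769 + 763565\right) \left(488427 \left(-668 + 488427\right) + 1\right) = - 3583204 \left(488427 \cdot 487759 + 1\right) = - 3583204 \left(238234665093 + 1\right) = \left(-3583204\right) 238234665094 = -853643404903481176$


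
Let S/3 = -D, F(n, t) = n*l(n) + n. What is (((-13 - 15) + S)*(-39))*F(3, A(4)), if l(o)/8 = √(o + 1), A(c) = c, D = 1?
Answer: 61659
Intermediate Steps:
l(o) = 8*√(1 + o) (l(o) = 8*√(o + 1) = 8*√(1 + o))
F(n, t) = n + 8*n*√(1 + n) (F(n, t) = n*(8*√(1 + n)) + n = 8*n*√(1 + n) + n = n + 8*n*√(1 + n))
S = -3 (S = 3*(-1*1) = 3*(-1) = -3)
(((-13 - 15) + S)*(-39))*F(3, A(4)) = (((-13 - 15) - 3)*(-39))*(3*(1 + 8*√(1 + 3))) = ((-28 - 3)*(-39))*(3*(1 + 8*√4)) = (-31*(-39))*(3*(1 + 8*2)) = 1209*(3*(1 + 16)) = 1209*(3*17) = 1209*51 = 61659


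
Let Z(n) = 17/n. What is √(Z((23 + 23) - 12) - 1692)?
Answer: I*√6766/2 ≈ 41.128*I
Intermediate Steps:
√(Z((23 + 23) - 12) - 1692) = √(17/((23 + 23) - 12) - 1692) = √(17/(46 - 12) - 1692) = √(17/34 - 1692) = √(17*(1/34) - 1692) = √(½ - 1692) = √(-3383/2) = I*√6766/2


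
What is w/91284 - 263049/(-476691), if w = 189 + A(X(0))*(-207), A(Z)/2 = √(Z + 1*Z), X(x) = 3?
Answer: 2678028835/4834917916 - 69*√6/15214 ≈ 0.54278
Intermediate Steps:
A(Z) = 2*√2*√Z (A(Z) = 2*√(Z + 1*Z) = 2*√(Z + Z) = 2*√(2*Z) = 2*(√2*√Z) = 2*√2*√Z)
w = 189 - 414*√6 (w = 189 + (2*√2*√3)*(-207) = 189 + (2*√6)*(-207) = 189 - 414*√6 ≈ -825.09)
w/91284 - 263049/(-476691) = (189 - 414*√6)/91284 - 263049/(-476691) = (189 - 414*√6)*(1/91284) - 263049*(-1/476691) = (63/30428 - 69*√6/15214) + 87683/158897 = 2678028835/4834917916 - 69*√6/15214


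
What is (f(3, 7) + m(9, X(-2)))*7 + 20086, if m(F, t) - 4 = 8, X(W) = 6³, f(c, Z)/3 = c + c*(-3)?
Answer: 20044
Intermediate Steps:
f(c, Z) = -6*c (f(c, Z) = 3*(c + c*(-3)) = 3*(c - 3*c) = 3*(-2*c) = -6*c)
X(W) = 216
m(F, t) = 12 (m(F, t) = 4 + 8 = 12)
(f(3, 7) + m(9, X(-2)))*7 + 20086 = (-6*3 + 12)*7 + 20086 = (-18 + 12)*7 + 20086 = -6*7 + 20086 = -42 + 20086 = 20044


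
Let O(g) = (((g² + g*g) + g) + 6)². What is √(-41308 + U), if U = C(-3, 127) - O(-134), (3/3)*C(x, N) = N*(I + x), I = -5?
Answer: 2*I*√320134245 ≈ 35785.0*I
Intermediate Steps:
C(x, N) = N*(-5 + x)
O(g) = (6 + g + 2*g²)² (O(g) = (((g² + g²) + g) + 6)² = ((2*g² + g) + 6)² = ((g + 2*g²) + 6)² = (6 + g + 2*g²)²)
U = -1280495672 (U = 127*(-5 - 3) - (6 - 134 + 2*(-134)²)² = 127*(-8) - (6 - 134 + 2*17956)² = -1016 - (6 - 134 + 35912)² = -1016 - 1*35784² = -1016 - 1*1280494656 = -1016 - 1280494656 = -1280495672)
√(-41308 + U) = √(-41308 - 1280495672) = √(-1280536980) = 2*I*√320134245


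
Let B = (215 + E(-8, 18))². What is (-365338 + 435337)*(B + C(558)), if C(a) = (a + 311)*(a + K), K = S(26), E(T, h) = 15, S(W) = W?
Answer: 39227159604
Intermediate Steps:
K = 26
B = 52900 (B = (215 + 15)² = 230² = 52900)
C(a) = (26 + a)*(311 + a) (C(a) = (a + 311)*(a + 26) = (311 + a)*(26 + a) = (26 + a)*(311 + a))
(-365338 + 435337)*(B + C(558)) = (-365338 + 435337)*(52900 + (8086 + 558² + 337*558)) = 69999*(52900 + (8086 + 311364 + 188046)) = 69999*(52900 + 507496) = 69999*560396 = 39227159604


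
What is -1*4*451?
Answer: -1804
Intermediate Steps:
-1*4*451 = -4*451 = -1804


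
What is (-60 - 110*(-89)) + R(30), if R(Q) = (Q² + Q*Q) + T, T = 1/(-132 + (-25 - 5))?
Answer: 1867859/162 ≈ 11530.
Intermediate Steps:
T = -1/162 (T = 1/(-132 - 30) = 1/(-162) = -1/162 ≈ -0.0061728)
R(Q) = -1/162 + 2*Q² (R(Q) = (Q² + Q*Q) - 1/162 = (Q² + Q²) - 1/162 = 2*Q² - 1/162 = -1/162 + 2*Q²)
(-60 - 110*(-89)) + R(30) = (-60 - 110*(-89)) + (-1/162 + 2*30²) = (-60 + 9790) + (-1/162 + 2*900) = 9730 + (-1/162 + 1800) = 9730 + 291599/162 = 1867859/162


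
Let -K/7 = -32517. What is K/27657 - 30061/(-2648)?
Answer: 22764003/1162472 ≈ 19.582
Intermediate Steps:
K = 227619 (K = -7*(-32517) = 227619)
K/27657 - 30061/(-2648) = 227619/27657 - 30061/(-2648) = 227619*(1/27657) - 30061*(-1/2648) = 3613/439 + 30061/2648 = 22764003/1162472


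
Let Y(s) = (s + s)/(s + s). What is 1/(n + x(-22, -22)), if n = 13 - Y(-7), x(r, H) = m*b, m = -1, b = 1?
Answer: 1/11 ≈ 0.090909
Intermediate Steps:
Y(s) = 1 (Y(s) = (2*s)/((2*s)) = (2*s)*(1/(2*s)) = 1)
x(r, H) = -1 (x(r, H) = -1*1 = -1)
n = 12 (n = 13 - 1*1 = 13 - 1 = 12)
1/(n + x(-22, -22)) = 1/(12 - 1) = 1/11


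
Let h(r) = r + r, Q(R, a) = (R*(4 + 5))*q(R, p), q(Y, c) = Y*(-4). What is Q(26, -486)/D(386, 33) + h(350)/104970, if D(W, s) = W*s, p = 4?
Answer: -42427222/22285131 ≈ -1.9038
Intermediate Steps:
q(Y, c) = -4*Y
Q(R, a) = -36*R² (Q(R, a) = (R*(4 + 5))*(-4*R) = (R*9)*(-4*R) = (9*R)*(-4*R) = -36*R²)
h(r) = 2*r
Q(26, -486)/D(386, 33) + h(350)/104970 = (-36*26²)/((386*33)) + (2*350)/104970 = -36*676/12738 + 700*(1/104970) = -24336*1/12738 + 70/10497 = -4056/2123 + 70/10497 = -42427222/22285131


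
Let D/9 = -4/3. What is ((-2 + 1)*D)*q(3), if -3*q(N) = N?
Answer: -12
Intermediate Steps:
q(N) = -N/3
D = -12 (D = 9*(-4/3) = -12)
((-2 + 1)*D)*q(3) = ((-2 + 1)*(-12))*(-⅓*3) = -1*(-12)*(-1) = 12*(-1) = -12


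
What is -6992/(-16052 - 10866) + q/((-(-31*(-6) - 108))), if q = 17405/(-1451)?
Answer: 629924183/1523262702 ≈ 0.41354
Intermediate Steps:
q = -17405/1451 (q = 17405*(-1/1451) = -17405/1451 ≈ -11.995)
-6992/(-16052 - 10866) + q/((-(-31*(-6) - 108))) = -6992/(-16052 - 10866) - 17405*(-1/(-31*(-6) - 108))/1451 = -6992/(-26918) - 17405*(-1/(186 - 108))/1451 = -6992*(-1/26918) - 17405/(1451*((-1*78))) = 3496/13459 - 17405/1451/(-78) = 3496/13459 - 17405/1451*(-1/78) = 3496/13459 + 17405/113178 = 629924183/1523262702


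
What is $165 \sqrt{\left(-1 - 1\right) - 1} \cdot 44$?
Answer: $7260 i \sqrt{3} \approx 12575.0 i$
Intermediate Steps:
$165 \sqrt{\left(-1 - 1\right) - 1} \cdot 44 = 165 \sqrt{-2 - 1} \cdot 44 = 165 \sqrt{-3} \cdot 44 = 165 i \sqrt{3} \cdot 44 = 165 \cdot 44 i \sqrt{3} = 7260 i \sqrt{3}$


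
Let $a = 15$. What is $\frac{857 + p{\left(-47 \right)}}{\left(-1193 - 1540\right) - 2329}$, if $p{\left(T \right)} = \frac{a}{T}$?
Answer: $- \frac{20132}{118957} \approx -0.16924$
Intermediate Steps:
$p{\left(T \right)} = \frac{15}{T}$
$\frac{857 + p{\left(-47 \right)}}{\left(-1193 - 1540\right) - 2329} = \frac{857 + \frac{15}{-47}}{\left(-1193 - 1540\right) - 2329} = \frac{857 + 15 \left(- \frac{1}{47}\right)}{-2733 - 2329} = \frac{857 - \frac{15}{47}}{-5062} = \frac{40264}{47} \left(- \frac{1}{5062}\right) = - \frac{20132}{118957}$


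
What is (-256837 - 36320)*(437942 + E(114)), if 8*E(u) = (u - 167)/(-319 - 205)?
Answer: -538193133588969/4192 ≈ -1.2839e+11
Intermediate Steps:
E(u) = 167/4192 - u/4192 (E(u) = ((u - 167)/(-319 - 205))/8 = ((-167 + u)/(-524))/8 = ((-167 + u)*(-1/524))/8 = (167/524 - u/524)/8 = 167/4192 - u/4192)
(-256837 - 36320)*(437942 + E(114)) = (-256837 - 36320)*(437942 + (167/4192 - 1/4192*114)) = -293157*(437942 + (167/4192 - 57/2096)) = -293157*(437942 + 53/4192) = -293157*1835852917/4192 = -538193133588969/4192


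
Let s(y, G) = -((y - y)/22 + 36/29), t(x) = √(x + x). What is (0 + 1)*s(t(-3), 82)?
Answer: -36/29 ≈ -1.2414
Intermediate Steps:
t(x) = √2*√x (t(x) = √(2*x) = √2*√x)
s(y, G) = -36/29 (s(y, G) = -(0*(1/22) + 36*(1/29)) = -(0 + 36/29) = -1*36/29 = -36/29)
(0 + 1)*s(t(-3), 82) = (0 + 1)*(-36/29) = 1*(-36/29) = -36/29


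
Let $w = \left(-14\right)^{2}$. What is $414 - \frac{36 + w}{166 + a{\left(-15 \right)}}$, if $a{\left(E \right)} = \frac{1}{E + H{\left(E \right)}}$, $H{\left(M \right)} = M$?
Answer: $\frac{2054346}{4979} \approx 412.6$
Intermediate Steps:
$w = 196$
$a{\left(E \right)} = \frac{1}{2 E}$ ($a{\left(E \right)} = \frac{1}{E + E} = \frac{1}{2 E}$)
$414 - \frac{36 + w}{166 + a{\left(-15 \right)}} = 414 - \frac{36 + 196}{166 + \frac{1}{2 \left(-15\right)}} = 414 - \frac{232}{166 + \frac{1}{2} \left(- \frac{1}{15}\right)} = 414 - \frac{232}{166 - \frac{1}{30}} = 414 - \frac{232}{\frac{4979}{30}} = 414 - 232 \cdot \frac{30}{4979} = 414 - \frac{6960}{4979} = \frac{2054346}{4979}$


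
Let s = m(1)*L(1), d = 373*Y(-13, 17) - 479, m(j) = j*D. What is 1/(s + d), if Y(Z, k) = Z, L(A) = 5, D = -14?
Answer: -1/5398 ≈ -0.00018525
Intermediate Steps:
m(j) = -14*j (m(j) = j*(-14) = -14*j)
d = -5328 (d = 373*(-13) - 479 = -4849 - 479 = -5328)
s = -70 (s = -14*1*5 = -14*5 = -70)
1/(s + d) = 1/(-70 - 5328) = 1/(-5398) = -1/5398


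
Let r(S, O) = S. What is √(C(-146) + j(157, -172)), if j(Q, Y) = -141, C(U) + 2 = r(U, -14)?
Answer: 17*I ≈ 17.0*I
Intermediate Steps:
C(U) = -2 + U
√(C(-146) + j(157, -172)) = √((-2 - 146) - 141) = √(-148 - 141) = √(-289) = 17*I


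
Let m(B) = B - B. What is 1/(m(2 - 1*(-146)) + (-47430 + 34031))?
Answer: -1/13399 ≈ -7.4632e-5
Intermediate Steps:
m(B) = 0
1/(m(2 - 1*(-146)) + (-47430 + 34031)) = 1/(0 + (-47430 + 34031)) = 1/(0 - 13399) = 1/(-13399) = -1/13399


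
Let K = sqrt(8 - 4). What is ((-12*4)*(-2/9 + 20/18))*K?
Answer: -256/3 ≈ -85.333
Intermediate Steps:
K = 2 (K = sqrt(4) = 2)
((-12*4)*(-2/9 + 20/18))*K = ((-12*4)*(-2/9 + 20/18))*2 = -48*(-2*1/9 + 20*(1/18))*2 = -48*(-2/9 + 10/9)*2 = -48*8/9*2 = -128/3*2 = -256/3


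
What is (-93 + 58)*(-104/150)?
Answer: 364/15 ≈ 24.267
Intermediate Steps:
(-93 + 58)*(-104/150) = -(-3640)/150 = -35*(-52/75) = 364/15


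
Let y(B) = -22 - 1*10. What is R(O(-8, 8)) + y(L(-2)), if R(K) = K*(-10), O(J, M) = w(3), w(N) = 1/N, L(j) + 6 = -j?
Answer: -106/3 ≈ -35.333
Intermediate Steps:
L(j) = -6 - j
y(B) = -32 (y(B) = -22 - 10 = -32)
O(J, M) = ⅓ (O(J, M) = 1/3 = ⅓)
R(K) = -10*K
R(O(-8, 8)) + y(L(-2)) = -10*⅓ - 32 = -10/3 - 32 = -106/3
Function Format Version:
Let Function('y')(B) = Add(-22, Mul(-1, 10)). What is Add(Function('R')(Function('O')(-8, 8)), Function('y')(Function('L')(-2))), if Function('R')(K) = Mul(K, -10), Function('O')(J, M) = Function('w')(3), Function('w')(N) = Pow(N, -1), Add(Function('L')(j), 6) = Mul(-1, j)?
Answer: Rational(-106, 3) ≈ -35.333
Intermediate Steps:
Function('L')(j) = Add(-6, Mul(-1, j))
Function('y')(B) = -32 (Function('y')(B) = Add(-22, -10) = -32)
Function('O')(J, M) = Rational(1, 3) (Function('O')(J, M) = Pow(3, -1) = Rational(1, 3))
Function('R')(K) = Mul(-10, K)
Add(Function('R')(Function('O')(-8, 8)), Function('y')(Function('L')(-2))) = Add(Mul(-10, Rational(1, 3)), -32) = Add(Rational(-10, 3), -32) = Rational(-106, 3)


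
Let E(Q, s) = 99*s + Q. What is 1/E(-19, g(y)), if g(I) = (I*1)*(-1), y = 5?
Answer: -1/514 ≈ -0.0019455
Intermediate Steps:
g(I) = -I (g(I) = I*(-1) = -I)
E(Q, s) = Q + 99*s
1/E(-19, g(y)) = 1/(-19 + 99*(-1*5)) = 1/(-19 + 99*(-5)) = 1/(-19 - 495) = 1/(-514) = -1/514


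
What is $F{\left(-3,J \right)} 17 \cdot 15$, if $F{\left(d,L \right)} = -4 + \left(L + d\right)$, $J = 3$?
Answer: $-1020$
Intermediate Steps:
$F{\left(d,L \right)} = -4 + L + d$
$F{\left(-3,J \right)} 17 \cdot 15 = \left(-4 + 3 - 3\right) 17 \cdot 15 = \left(-4\right) 17 \cdot 15 = \left(-68\right) 15 = -1020$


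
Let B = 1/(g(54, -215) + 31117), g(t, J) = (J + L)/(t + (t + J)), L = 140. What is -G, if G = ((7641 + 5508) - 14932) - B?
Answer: 5936666209/3329594 ≈ 1783.0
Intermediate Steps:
g(t, J) = (140 + J)/(J + 2*t) (g(t, J) = (J + 140)/(t + (t + J)) = (140 + J)/(t + (J + t)) = (140 + J)/(J + 2*t))
B = 107/3329594 (B = 1/((140 - 215)/(-215 + 2*54) + 31117) = 1/(-75/(-215 + 108) + 31117) = 1/(-75/(-107) + 31117) = 1/(-1/107*(-75) + 31117) = 1/(75/107 + 31117) = 1/(3329594/107) = 107/3329594 ≈ 3.2136e-5)
G = -5936666209/3329594 (G = ((7641 + 5508) - 14932) - 1*107/3329594 = (13149 - 14932) - 107/3329594 = -1783 - 107/3329594 = -5936666209/3329594 ≈ -1783.0)
-G = -1*(-5936666209/3329594) = 5936666209/3329594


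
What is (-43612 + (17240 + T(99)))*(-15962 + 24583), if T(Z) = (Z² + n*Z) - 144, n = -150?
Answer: -272121865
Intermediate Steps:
T(Z) = -144 + Z² - 150*Z (T(Z) = (Z² - 150*Z) - 144 = -144 + Z² - 150*Z)
(-43612 + (17240 + T(99)))*(-15962 + 24583) = (-43612 + (17240 + (-144 + 99² - 150*99)))*(-15962 + 24583) = (-43612 + (17240 + (-144 + 9801 - 14850)))*8621 = (-43612 + (17240 - 5193))*8621 = (-43612 + 12047)*8621 = -31565*8621 = -272121865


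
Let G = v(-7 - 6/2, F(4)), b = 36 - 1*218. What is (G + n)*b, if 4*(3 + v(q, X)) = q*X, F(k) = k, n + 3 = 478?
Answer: -84084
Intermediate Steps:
n = 475 (n = -3 + 478 = 475)
b = -182 (b = 36 - 218 = -182)
v(q, X) = -3 + X*q/4 (v(q, X) = -3 + (q*X)/4 = -3 + (X*q)/4 = -3 + X*q/4)
G = -13 (G = -3 + (¼)*4*(-7 - 6/2) = -3 + (¼)*4*(-7 - 1*3) = -3 + (¼)*4*(-7 - 3) = -3 + (¼)*4*(-10) = -3 - 10 = -13)
(G + n)*b = (-13 + 475)*(-182) = 462*(-182) = -84084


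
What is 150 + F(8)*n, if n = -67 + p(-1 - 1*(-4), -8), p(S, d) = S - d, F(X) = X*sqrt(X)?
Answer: 150 - 896*sqrt(2) ≈ -1117.1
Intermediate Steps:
F(X) = X**(3/2)
n = -56 (n = -67 + ((-1 - 1*(-4)) - 1*(-8)) = -67 + ((-1 + 4) + 8) = -67 + (3 + 8) = -67 + 11 = -56)
150 + F(8)*n = 150 + 8**(3/2)*(-56) = 150 + (16*sqrt(2))*(-56) = 150 - 896*sqrt(2)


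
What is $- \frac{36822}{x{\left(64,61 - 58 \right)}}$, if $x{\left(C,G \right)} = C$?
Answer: $- \frac{18411}{32} \approx -575.34$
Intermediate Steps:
$- \frac{36822}{x{\left(64,61 - 58 \right)}} = - \frac{36822}{64} = \left(-36822\right) \frac{1}{64} = - \frac{18411}{32}$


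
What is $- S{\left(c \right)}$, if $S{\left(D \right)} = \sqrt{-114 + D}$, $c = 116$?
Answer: $- \sqrt{2} \approx -1.4142$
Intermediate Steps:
$- S{\left(c \right)} = - \sqrt{-114 + 116} = - \sqrt{2}$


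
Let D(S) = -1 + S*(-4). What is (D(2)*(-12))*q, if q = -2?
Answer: -216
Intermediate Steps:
D(S) = -1 - 4*S
(D(2)*(-12))*q = ((-1 - 4*2)*(-12))*(-2) = ((-1 - 8)*(-12))*(-2) = -9*(-12)*(-2) = 108*(-2) = -216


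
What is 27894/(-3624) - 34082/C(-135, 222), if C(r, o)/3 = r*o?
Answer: -198703031/27152820 ≈ -7.3180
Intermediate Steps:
C(r, o) = 3*o*r (C(r, o) = 3*(r*o) = 3*(o*r) = 3*o*r)
27894/(-3624) - 34082/C(-135, 222) = 27894/(-3624) - 34082/(3*222*(-135)) = 27894*(-1/3624) - 34082/(-89910) = -4649/604 - 34082*(-1/89910) = -4649/604 + 17041/44955 = -198703031/27152820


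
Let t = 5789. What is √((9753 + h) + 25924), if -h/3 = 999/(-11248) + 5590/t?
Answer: √6905427831729931/439964 ≈ 188.88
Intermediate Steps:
h = -4629171/1759856 (h = -3*(999/(-11248) + 5590/5789) = -3*(999*(-1/11248) + 5590*(1/5789)) = -3*(-27/304 + 5590/5789) = -3*1543057/1759856 = -4629171/1759856 ≈ -2.6304)
√((9753 + h) + 25924) = √((9753 - 4629171/1759856) + 25924) = √(17159246397/1759856 + 25924) = √(62781753341/1759856) = √6905427831729931/439964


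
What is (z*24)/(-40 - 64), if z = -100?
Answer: 300/13 ≈ 23.077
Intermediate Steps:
(z*24)/(-40 - 64) = (-100*24)/(-40 - 64) = -2400/(-104) = -2400*(-1/104) = 300/13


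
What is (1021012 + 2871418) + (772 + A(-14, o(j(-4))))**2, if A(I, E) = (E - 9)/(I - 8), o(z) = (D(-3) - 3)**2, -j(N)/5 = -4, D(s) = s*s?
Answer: 2171475969/484 ≈ 4.4865e+6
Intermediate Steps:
D(s) = s**2
j(N) = 20 (j(N) = -5*(-4) = 20)
o(z) = 36 (o(z) = ((-3)**2 - 3)**2 = (9 - 3)**2 = 6**2 = 36)
A(I, E) = (-9 + E)/(-8 + I)
(1021012 + 2871418) + (772 + A(-14, o(j(-4))))**2 = (1021012 + 2871418) + (772 + (-9 + 36)/(-8 - 14))**2 = 3892430 + (772 + 27/(-22))**2 = 3892430 + (772 - 1/22*27)**2 = 3892430 + (772 - 27/22)**2 = 3892430 + (16957/22)**2 = 3892430 + 287539849/484 = 2171475969/484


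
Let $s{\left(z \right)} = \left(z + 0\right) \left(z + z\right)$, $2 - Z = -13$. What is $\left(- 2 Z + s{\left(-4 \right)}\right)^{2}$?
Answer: $4$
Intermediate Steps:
$Z = 15$ ($Z = 2 - -13 = 2 + 13 = 15$)
$s{\left(z \right)} = 2 z^{2}$ ($s{\left(z \right)} = z 2 z = 2 z^{2}$)
$\left(- 2 Z + s{\left(-4 \right)}\right)^{2} = \left(\left(-2\right) 15 + 2 \left(-4\right)^{2}\right)^{2} = \left(-30 + 2 \cdot 16\right)^{2} = \left(-30 + 32\right)^{2} = 2^{2} = 4$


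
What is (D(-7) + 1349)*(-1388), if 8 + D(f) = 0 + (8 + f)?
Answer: -1862696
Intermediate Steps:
D(f) = f (D(f) = -8 + (0 + (8 + f)) = -8 + (8 + f) = f)
(D(-7) + 1349)*(-1388) = (-7 + 1349)*(-1388) = 1342*(-1388) = -1862696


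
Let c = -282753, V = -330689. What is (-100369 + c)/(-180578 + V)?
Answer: 383122/511267 ≈ 0.74936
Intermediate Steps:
(-100369 + c)/(-180578 + V) = (-100369 - 282753)/(-180578 - 330689) = -383122/(-511267) = -383122*(-1/511267) = 383122/511267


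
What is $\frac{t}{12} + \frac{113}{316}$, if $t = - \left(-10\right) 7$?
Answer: $\frac{5869}{948} \approx 6.1909$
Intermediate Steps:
$t = 70$ ($t = \left(-1\right) \left(-70\right) = 70$)
$\frac{t}{12} + \frac{113}{316} = \frac{70}{12} + \frac{113}{316} = 70 \cdot \frac{1}{12} + 113 \cdot \frac{1}{316} = \frac{35}{6} + \frac{113}{316} = \frac{5869}{948}$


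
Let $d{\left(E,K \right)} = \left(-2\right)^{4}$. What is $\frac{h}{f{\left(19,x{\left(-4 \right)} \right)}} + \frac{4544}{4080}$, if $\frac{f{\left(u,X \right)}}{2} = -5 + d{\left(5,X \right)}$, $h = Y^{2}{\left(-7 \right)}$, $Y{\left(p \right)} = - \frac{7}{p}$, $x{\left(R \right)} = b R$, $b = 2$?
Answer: $\frac{6503}{5610} \approx 1.1592$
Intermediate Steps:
$d{\left(E,K \right)} = 16$
$x{\left(R \right)} = 2 R$
$h = 1$ ($h = \left(- \frac{7}{-7}\right)^{2} = \left(\left(-7\right) \left(- \frac{1}{7}\right)\right)^{2} = 1^{2} = 1$)
$f{\left(u,X \right)} = 22$ ($f{\left(u,X \right)} = 2 \left(-5 + 16\right) = 2 \cdot 11 = 22$)
$\frac{h}{f{\left(19,x{\left(-4 \right)} \right)}} + \frac{4544}{4080} = 1 \cdot \frac{1}{22} + \frac{4544}{4080} = 1 \cdot \frac{1}{22} + 4544 \cdot \frac{1}{4080} = \frac{1}{22} + \frac{284}{255} = \frac{6503}{5610}$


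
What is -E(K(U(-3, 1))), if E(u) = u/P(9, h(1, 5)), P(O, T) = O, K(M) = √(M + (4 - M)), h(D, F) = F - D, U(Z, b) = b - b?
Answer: -2/9 ≈ -0.22222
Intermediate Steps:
U(Z, b) = 0
K(M) = 2 (K(M) = √4 = 2)
E(u) = u/9
-E(K(U(-3, 1))) = -2/9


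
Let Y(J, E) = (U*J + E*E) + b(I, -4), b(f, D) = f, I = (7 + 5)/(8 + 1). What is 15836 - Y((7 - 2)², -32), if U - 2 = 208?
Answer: 28682/3 ≈ 9560.7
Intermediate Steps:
U = 210 (U = 2 + 208 = 210)
I = 4/3 (I = 12/9 = 12*(⅑) = 4/3 ≈ 1.3333)
Y(J, E) = 4/3 + E² + 210*J (Y(J, E) = (210*J + E*E) + 4/3 = (210*J + E²) + 4/3 = (E² + 210*J) + 4/3 = 4/3 + E² + 210*J)
15836 - Y((7 - 2)², -32) = 15836 - (4/3 + (-32)² + 210*(7 - 2)²) = 15836 - (4/3 + 1024 + 210*5²) = 15836 - (4/3 + 1024 + 210*25) = 15836 - (4/3 + 1024 + 5250) = 15836 - 1*18826/3 = 15836 - 18826/3 = 28682/3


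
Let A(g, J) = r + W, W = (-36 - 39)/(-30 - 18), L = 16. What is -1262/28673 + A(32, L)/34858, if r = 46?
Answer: -682032583/15991734944 ≈ -0.042649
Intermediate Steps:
W = 25/16 (W = -75/(-48) = -75*(-1/48) = 25/16 ≈ 1.5625)
A(g, J) = 761/16 (A(g, J) = 46 + 25/16 = 761/16)
-1262/28673 + A(32, L)/34858 = -1262/28673 + (761/16)/34858 = -1262*1/28673 + (761/16)*(1/34858) = -1262/28673 + 761/557728 = -682032583/15991734944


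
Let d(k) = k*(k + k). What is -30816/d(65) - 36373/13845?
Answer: -5646149/899925 ≈ -6.2740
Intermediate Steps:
d(k) = 2*k**2 (d(k) = k*(2*k) = 2*k**2)
-30816/d(65) - 36373/13845 = -30816/(2*65**2) - 36373/13845 = -30816/(2*4225) - 36373*1/13845 = -30816/8450 - 36373/13845 = -30816*1/8450 - 36373/13845 = -15408/4225 - 36373/13845 = -5646149/899925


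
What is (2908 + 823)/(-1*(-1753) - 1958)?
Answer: -91/5 ≈ -18.200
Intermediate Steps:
(2908 + 823)/(-1*(-1753) - 1958) = 3731/(1753 - 1958) = 3731/(-205) = 3731*(-1/205) = -91/5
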